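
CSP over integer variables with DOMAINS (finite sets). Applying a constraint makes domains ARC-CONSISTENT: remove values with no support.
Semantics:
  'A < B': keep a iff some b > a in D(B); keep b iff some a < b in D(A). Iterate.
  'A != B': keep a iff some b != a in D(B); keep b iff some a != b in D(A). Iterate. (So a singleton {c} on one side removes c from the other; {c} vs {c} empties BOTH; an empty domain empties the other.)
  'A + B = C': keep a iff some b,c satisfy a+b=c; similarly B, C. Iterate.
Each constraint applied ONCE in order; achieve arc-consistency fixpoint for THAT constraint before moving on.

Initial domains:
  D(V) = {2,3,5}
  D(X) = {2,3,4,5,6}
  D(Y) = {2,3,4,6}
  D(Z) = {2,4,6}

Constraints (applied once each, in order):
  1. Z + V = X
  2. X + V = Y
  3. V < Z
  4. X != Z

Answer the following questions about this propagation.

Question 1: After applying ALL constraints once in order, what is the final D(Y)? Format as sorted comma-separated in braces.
Answer: {6}

Derivation:
Constraint 1 (Z + V = X) on D(Z)={2,4,6} D(V)={2,3,5} D(X)={2,3,4,5,6}: Z {2,4,6}->{2,4}; V {2,3,5}->{2,3}; X {2,3,4,5,6}->{4,5,6}
Constraint 2 (X + V = Y) on D(X)={4,5,6} D(V)={2,3} D(Y)={2,3,4,6}: X {4,5,6}->{4}; V {2,3}->{2}; Y {2,3,4,6}->{6}
Constraint 3 (V < Z) on D(V)={2} D(Z)={2,4}: Z {2,4}->{4}
Constraint 4 (X != Z) on D(X)={4} D(Z)={4}: X {4}->{}; Z {4}->{}
So after all 4 constraints: D(Y) = {6}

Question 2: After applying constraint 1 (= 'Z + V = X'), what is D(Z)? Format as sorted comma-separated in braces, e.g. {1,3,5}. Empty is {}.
Answer: {2,4}

Derivation:
Constraint 1 (Z + V = X) on D(Z)={2,4,6} D(V)={2,3,5} D(X)={2,3,4,5,6}: Z {2,4,6}->{2,4}; V {2,3,5}->{2,3}; X {2,3,4,5,6}->{4,5,6}
So after constraint 1: D(Z) = {2,4}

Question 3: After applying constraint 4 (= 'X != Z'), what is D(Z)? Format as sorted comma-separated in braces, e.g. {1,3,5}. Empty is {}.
Constraint 1 (Z + V = X) on D(Z)={2,4,6} D(V)={2,3,5} D(X)={2,3,4,5,6}: Z {2,4,6}->{2,4}; V {2,3,5}->{2,3}; X {2,3,4,5,6}->{4,5,6}
Constraint 2 (X + V = Y) on D(X)={4,5,6} D(V)={2,3} D(Y)={2,3,4,6}: X {4,5,6}->{4}; V {2,3}->{2}; Y {2,3,4,6}->{6}
Constraint 3 (V < Z) on D(V)={2} D(Z)={2,4}: Z {2,4}->{4}
Constraint 4 (X != Z) on D(X)={4} D(Z)={4}: X {4}->{}; Z {4}->{}
So after constraint 4: D(Z) = {}

Answer: {}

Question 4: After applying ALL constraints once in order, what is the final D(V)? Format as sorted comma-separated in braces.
Constraint 1 (Z + V = X) on D(Z)={2,4,6} D(V)={2,3,5} D(X)={2,3,4,5,6}: Z {2,4,6}->{2,4}; V {2,3,5}->{2,3}; X {2,3,4,5,6}->{4,5,6}
Constraint 2 (X + V = Y) on D(X)={4,5,6} D(V)={2,3} D(Y)={2,3,4,6}: X {4,5,6}->{4}; V {2,3}->{2}; Y {2,3,4,6}->{6}
Constraint 3 (V < Z) on D(V)={2} D(Z)={2,4}: Z {2,4}->{4}
Constraint 4 (X != Z) on D(X)={4} D(Z)={4}: X {4}->{}; Z {4}->{}
So after all 4 constraints: D(V) = {2}

Answer: {2}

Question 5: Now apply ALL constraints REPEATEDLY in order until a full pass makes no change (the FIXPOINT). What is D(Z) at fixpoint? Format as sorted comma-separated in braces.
Answer: {}

Derivation:
pass 0 (initial): D(Z)={2,4,6}
pass 1: V {2,3,5}->{2}; X {2,3,4,5,6}->{}; Y {2,3,4,6}->{6}; Z {2,4,6}->{}
pass 2: V {2}->{}; Y {6}->{}
pass 3: no change
Fixpoint after 3 passes: D(Z) = {}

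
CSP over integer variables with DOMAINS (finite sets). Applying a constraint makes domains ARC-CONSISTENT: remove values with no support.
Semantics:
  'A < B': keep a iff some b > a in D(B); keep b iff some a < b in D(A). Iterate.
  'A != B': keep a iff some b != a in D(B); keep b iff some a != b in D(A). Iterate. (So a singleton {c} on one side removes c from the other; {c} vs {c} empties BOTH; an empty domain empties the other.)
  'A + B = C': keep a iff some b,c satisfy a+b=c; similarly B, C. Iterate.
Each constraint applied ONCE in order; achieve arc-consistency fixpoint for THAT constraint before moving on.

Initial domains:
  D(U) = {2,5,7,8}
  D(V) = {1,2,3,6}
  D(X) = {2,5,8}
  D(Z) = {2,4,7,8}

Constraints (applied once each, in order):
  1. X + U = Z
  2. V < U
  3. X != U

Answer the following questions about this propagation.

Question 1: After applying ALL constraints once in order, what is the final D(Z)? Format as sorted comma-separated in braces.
Answer: {4,7}

Derivation:
Constraint 1 (X + U = Z) on D(X)={2,5,8} D(U)={2,5,7,8} D(Z)={2,4,7,8}: X {2,5,8}->{2,5}; U {2,5,7,8}->{2,5}; Z {2,4,7,8}->{4,7}
Constraint 2 (V < U) on D(V)={1,2,3,6} D(U)={2,5}: V {1,2,3,6}->{1,2,3}
Constraint 3 (X != U) on D(X)={2,5} D(U)={2,5}: no change
So after all 3 constraints: D(Z) = {4,7}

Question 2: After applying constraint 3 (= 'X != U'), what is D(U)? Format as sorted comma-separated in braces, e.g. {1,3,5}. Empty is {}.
Constraint 1 (X + U = Z) on D(X)={2,5,8} D(U)={2,5,7,8} D(Z)={2,4,7,8}: X {2,5,8}->{2,5}; U {2,5,7,8}->{2,5}; Z {2,4,7,8}->{4,7}
Constraint 2 (V < U) on D(V)={1,2,3,6} D(U)={2,5}: V {1,2,3,6}->{1,2,3}
Constraint 3 (X != U) on D(X)={2,5} D(U)={2,5}: no change
So after constraint 3: D(U) = {2,5}

Answer: {2,5}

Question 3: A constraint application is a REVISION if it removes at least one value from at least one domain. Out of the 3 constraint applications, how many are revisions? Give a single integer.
Constraint 1 (X + U = Z) on D(X)={2,5,8} D(U)={2,5,7,8} D(Z)={2,4,7,8}: X {2,5,8}->{2,5}; U {2,5,7,8}->{2,5}; Z {2,4,7,8}->{4,7} => REVISION
Constraint 2 (V < U) on D(V)={1,2,3,6} D(U)={2,5}: V {1,2,3,6}->{1,2,3} => REVISION
Constraint 3 (X != U) on D(X)={2,5} D(U)={2,5}: no change => not a revision
Total revisions = 2

Answer: 2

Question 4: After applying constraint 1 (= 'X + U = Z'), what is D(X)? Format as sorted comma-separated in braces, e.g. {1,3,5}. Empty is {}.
Answer: {2,5}

Derivation:
Constraint 1 (X + U = Z) on D(X)={2,5,8} D(U)={2,5,7,8} D(Z)={2,4,7,8}: X {2,5,8}->{2,5}; U {2,5,7,8}->{2,5}; Z {2,4,7,8}->{4,7}
So after constraint 1: D(X) = {2,5}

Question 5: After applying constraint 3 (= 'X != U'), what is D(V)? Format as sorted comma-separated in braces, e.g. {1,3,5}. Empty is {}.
Constraint 1 (X + U = Z) on D(X)={2,5,8} D(U)={2,5,7,8} D(Z)={2,4,7,8}: X {2,5,8}->{2,5}; U {2,5,7,8}->{2,5}; Z {2,4,7,8}->{4,7}
Constraint 2 (V < U) on D(V)={1,2,3,6} D(U)={2,5}: V {1,2,3,6}->{1,2,3}
Constraint 3 (X != U) on D(X)={2,5} D(U)={2,5}: no change
So after constraint 3: D(V) = {1,2,3}

Answer: {1,2,3}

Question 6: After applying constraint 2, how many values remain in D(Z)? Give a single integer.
Answer: 2

Derivation:
Constraint 1 (X + U = Z) on D(X)={2,5,8} D(U)={2,5,7,8} D(Z)={2,4,7,8}: X {2,5,8}->{2,5}; U {2,5,7,8}->{2,5}; Z {2,4,7,8}->{4,7}
Constraint 2 (V < U) on D(V)={1,2,3,6} D(U)={2,5}: V {1,2,3,6}->{1,2,3}
So after constraint 2: D(Z)={4,7}, size = 2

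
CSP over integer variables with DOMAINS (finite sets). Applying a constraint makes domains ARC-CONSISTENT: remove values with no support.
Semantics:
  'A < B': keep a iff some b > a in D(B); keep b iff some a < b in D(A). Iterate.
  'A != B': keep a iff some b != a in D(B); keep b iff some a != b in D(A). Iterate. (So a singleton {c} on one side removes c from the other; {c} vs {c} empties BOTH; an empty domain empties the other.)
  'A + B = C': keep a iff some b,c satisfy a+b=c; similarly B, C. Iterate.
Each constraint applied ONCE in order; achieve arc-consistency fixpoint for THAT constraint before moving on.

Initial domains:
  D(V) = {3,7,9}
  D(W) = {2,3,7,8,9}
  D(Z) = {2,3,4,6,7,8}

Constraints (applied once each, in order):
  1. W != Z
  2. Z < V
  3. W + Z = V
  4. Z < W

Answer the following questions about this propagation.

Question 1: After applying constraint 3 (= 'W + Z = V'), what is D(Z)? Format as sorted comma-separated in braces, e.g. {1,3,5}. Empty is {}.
Constraint 1 (W != Z) on D(W)={2,3,7,8,9} D(Z)={2,3,4,6,7,8}: no change
Constraint 2 (Z < V) on D(Z)={2,3,4,6,7,8} D(V)={3,7,9}: no change
Constraint 3 (W + Z = V) on D(W)={2,3,7,8,9} D(Z)={2,3,4,6,7,8} D(V)={3,7,9}: W {2,3,7,8,9}->{2,3,7}; Z {2,3,4,6,7,8}->{2,4,6,7}; V {3,7,9}->{7,9}
So after constraint 3: D(Z) = {2,4,6,7}

Answer: {2,4,6,7}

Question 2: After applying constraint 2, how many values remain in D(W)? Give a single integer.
Constraint 1 (W != Z) on D(W)={2,3,7,8,9} D(Z)={2,3,4,6,7,8}: no change
Constraint 2 (Z < V) on D(Z)={2,3,4,6,7,8} D(V)={3,7,9}: no change
So after constraint 2: D(W)={2,3,7,8,9}, size = 5

Answer: 5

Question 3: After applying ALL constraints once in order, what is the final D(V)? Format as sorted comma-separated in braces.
Constraint 1 (W != Z) on D(W)={2,3,7,8,9} D(Z)={2,3,4,6,7,8}: no change
Constraint 2 (Z < V) on D(Z)={2,3,4,6,7,8} D(V)={3,7,9}: no change
Constraint 3 (W + Z = V) on D(W)={2,3,7,8,9} D(Z)={2,3,4,6,7,8} D(V)={3,7,9}: W {2,3,7,8,9}->{2,3,7}; Z {2,3,4,6,7,8}->{2,4,6,7}; V {3,7,9}->{7,9}
Constraint 4 (Z < W) on D(Z)={2,4,6,7} D(W)={2,3,7}: Z {2,4,6,7}->{2,4,6}; W {2,3,7}->{3,7}
So after all 4 constraints: D(V) = {7,9}

Answer: {7,9}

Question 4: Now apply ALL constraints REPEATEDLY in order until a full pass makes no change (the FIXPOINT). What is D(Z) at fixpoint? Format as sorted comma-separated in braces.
pass 0 (initial): D(Z)={2,3,4,6,7,8}
pass 1: V {3,7,9}->{7,9}; W {2,3,7,8,9}->{3,7}; Z {2,3,4,6,7,8}->{2,4,6}
pass 2: no change
Fixpoint after 2 passes: D(Z) = {2,4,6}

Answer: {2,4,6}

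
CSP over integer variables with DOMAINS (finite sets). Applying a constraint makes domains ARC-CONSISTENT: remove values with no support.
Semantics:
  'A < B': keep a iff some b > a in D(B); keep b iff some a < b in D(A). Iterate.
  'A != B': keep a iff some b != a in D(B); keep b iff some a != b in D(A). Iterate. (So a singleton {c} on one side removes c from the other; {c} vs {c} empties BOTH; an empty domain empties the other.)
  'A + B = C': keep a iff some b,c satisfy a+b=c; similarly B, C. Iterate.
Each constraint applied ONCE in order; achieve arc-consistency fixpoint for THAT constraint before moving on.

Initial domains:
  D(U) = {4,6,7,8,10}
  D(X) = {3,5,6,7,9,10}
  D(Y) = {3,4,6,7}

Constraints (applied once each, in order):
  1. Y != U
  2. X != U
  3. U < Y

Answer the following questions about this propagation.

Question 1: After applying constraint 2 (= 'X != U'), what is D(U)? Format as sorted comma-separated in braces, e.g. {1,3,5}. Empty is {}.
Answer: {4,6,7,8,10}

Derivation:
Constraint 1 (Y != U) on D(Y)={3,4,6,7} D(U)={4,6,7,8,10}: no change
Constraint 2 (X != U) on D(X)={3,5,6,7,9,10} D(U)={4,6,7,8,10}: no change
So after constraint 2: D(U) = {4,6,7,8,10}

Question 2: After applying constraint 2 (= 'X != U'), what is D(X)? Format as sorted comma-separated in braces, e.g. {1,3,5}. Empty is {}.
Answer: {3,5,6,7,9,10}

Derivation:
Constraint 1 (Y != U) on D(Y)={3,4,6,7} D(U)={4,6,7,8,10}: no change
Constraint 2 (X != U) on D(X)={3,5,6,7,9,10} D(U)={4,6,7,8,10}: no change
So after constraint 2: D(X) = {3,5,6,7,9,10}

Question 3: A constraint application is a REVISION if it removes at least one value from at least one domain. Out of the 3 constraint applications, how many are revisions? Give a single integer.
Answer: 1

Derivation:
Constraint 1 (Y != U) on D(Y)={3,4,6,7} D(U)={4,6,7,8,10}: no change => not a revision
Constraint 2 (X != U) on D(X)={3,5,6,7,9,10} D(U)={4,6,7,8,10}: no change => not a revision
Constraint 3 (U < Y) on D(U)={4,6,7,8,10} D(Y)={3,4,6,7}: U {4,6,7,8,10}->{4,6}; Y {3,4,6,7}->{6,7} => REVISION
Total revisions = 1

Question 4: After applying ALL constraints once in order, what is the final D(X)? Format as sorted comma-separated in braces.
Constraint 1 (Y != U) on D(Y)={3,4,6,7} D(U)={4,6,7,8,10}: no change
Constraint 2 (X != U) on D(X)={3,5,6,7,9,10} D(U)={4,6,7,8,10}: no change
Constraint 3 (U < Y) on D(U)={4,6,7,8,10} D(Y)={3,4,6,7}: U {4,6,7,8,10}->{4,6}; Y {3,4,6,7}->{6,7}
So after all 3 constraints: D(X) = {3,5,6,7,9,10}

Answer: {3,5,6,7,9,10}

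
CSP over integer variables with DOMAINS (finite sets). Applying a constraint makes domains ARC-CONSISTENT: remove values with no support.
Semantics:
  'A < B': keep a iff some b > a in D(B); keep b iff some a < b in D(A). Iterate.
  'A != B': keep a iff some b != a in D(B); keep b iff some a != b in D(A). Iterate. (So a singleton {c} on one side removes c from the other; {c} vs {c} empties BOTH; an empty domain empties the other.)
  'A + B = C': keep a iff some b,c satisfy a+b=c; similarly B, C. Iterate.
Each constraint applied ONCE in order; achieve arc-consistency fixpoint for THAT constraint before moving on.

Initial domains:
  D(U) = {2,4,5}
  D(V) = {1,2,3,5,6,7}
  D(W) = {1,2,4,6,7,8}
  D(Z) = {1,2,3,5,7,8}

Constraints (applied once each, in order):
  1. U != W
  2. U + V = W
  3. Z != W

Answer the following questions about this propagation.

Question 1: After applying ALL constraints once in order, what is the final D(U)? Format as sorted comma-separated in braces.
Constraint 1 (U != W) on D(U)={2,4,5} D(W)={1,2,4,6,7,8}: no change
Constraint 2 (U + V = W) on D(U)={2,4,5} D(V)={1,2,3,5,6,7} D(W)={1,2,4,6,7,8}: V {1,2,3,5,6,7}->{1,2,3,5,6}; W {1,2,4,6,7,8}->{4,6,7,8}
Constraint 3 (Z != W) on D(Z)={1,2,3,5,7,8} D(W)={4,6,7,8}: no change
So after all 3 constraints: D(U) = {2,4,5}

Answer: {2,4,5}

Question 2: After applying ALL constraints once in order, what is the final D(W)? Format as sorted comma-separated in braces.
Constraint 1 (U != W) on D(U)={2,4,5} D(W)={1,2,4,6,7,8}: no change
Constraint 2 (U + V = W) on D(U)={2,4,5} D(V)={1,2,3,5,6,7} D(W)={1,2,4,6,7,8}: V {1,2,3,5,6,7}->{1,2,3,5,6}; W {1,2,4,6,7,8}->{4,6,7,8}
Constraint 3 (Z != W) on D(Z)={1,2,3,5,7,8} D(W)={4,6,7,8}: no change
So after all 3 constraints: D(W) = {4,6,7,8}

Answer: {4,6,7,8}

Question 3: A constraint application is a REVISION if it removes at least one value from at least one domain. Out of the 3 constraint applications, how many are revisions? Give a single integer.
Answer: 1

Derivation:
Constraint 1 (U != W) on D(U)={2,4,5} D(W)={1,2,4,6,7,8}: no change => not a revision
Constraint 2 (U + V = W) on D(U)={2,4,5} D(V)={1,2,3,5,6,7} D(W)={1,2,4,6,7,8}: V {1,2,3,5,6,7}->{1,2,3,5,6}; W {1,2,4,6,7,8}->{4,6,7,8} => REVISION
Constraint 3 (Z != W) on D(Z)={1,2,3,5,7,8} D(W)={4,6,7,8}: no change => not a revision
Total revisions = 1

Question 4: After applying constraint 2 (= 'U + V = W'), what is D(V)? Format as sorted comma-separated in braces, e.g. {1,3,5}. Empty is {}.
Answer: {1,2,3,5,6}

Derivation:
Constraint 1 (U != W) on D(U)={2,4,5} D(W)={1,2,4,6,7,8}: no change
Constraint 2 (U + V = W) on D(U)={2,4,5} D(V)={1,2,3,5,6,7} D(W)={1,2,4,6,7,8}: V {1,2,3,5,6,7}->{1,2,3,5,6}; W {1,2,4,6,7,8}->{4,6,7,8}
So after constraint 2: D(V) = {1,2,3,5,6}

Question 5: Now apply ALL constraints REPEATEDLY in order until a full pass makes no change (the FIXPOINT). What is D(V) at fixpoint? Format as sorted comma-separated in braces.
Answer: {1,2,3,5,6}

Derivation:
pass 0 (initial): D(V)={1,2,3,5,6,7}
pass 1: V {1,2,3,5,6,7}->{1,2,3,5,6}; W {1,2,4,6,7,8}->{4,6,7,8}
pass 2: no change
Fixpoint after 2 passes: D(V) = {1,2,3,5,6}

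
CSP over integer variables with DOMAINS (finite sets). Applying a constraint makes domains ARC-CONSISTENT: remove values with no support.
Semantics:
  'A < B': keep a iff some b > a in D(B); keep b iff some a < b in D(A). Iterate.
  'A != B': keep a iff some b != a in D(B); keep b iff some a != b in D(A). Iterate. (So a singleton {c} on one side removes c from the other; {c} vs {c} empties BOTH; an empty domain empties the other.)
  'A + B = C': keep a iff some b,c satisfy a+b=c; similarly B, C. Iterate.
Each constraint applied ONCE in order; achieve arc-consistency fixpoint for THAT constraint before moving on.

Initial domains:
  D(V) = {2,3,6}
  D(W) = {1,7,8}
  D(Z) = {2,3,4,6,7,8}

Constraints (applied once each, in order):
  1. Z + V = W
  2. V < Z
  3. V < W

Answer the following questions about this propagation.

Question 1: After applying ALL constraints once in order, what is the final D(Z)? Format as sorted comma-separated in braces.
Constraint 1 (Z + V = W) on D(Z)={2,3,4,6,7,8} D(V)={2,3,6} D(W)={1,7,8}: Z {2,3,4,6,7,8}->{2,4,6}; W {1,7,8}->{7,8}
Constraint 2 (V < Z) on D(V)={2,3,6} D(Z)={2,4,6}: V {2,3,6}->{2,3}; Z {2,4,6}->{4,6}
Constraint 3 (V < W) on D(V)={2,3} D(W)={7,8}: no change
So after all 3 constraints: D(Z) = {4,6}

Answer: {4,6}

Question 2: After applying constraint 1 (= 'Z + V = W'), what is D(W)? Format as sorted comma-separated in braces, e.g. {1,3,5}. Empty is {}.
Constraint 1 (Z + V = W) on D(Z)={2,3,4,6,7,8} D(V)={2,3,6} D(W)={1,7,8}: Z {2,3,4,6,7,8}->{2,4,6}; W {1,7,8}->{7,8}
So after constraint 1: D(W) = {7,8}

Answer: {7,8}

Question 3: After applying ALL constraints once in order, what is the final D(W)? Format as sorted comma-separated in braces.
Constraint 1 (Z + V = W) on D(Z)={2,3,4,6,7,8} D(V)={2,3,6} D(W)={1,7,8}: Z {2,3,4,6,7,8}->{2,4,6}; W {1,7,8}->{7,8}
Constraint 2 (V < Z) on D(V)={2,3,6} D(Z)={2,4,6}: V {2,3,6}->{2,3}; Z {2,4,6}->{4,6}
Constraint 3 (V < W) on D(V)={2,3} D(W)={7,8}: no change
So after all 3 constraints: D(W) = {7,8}

Answer: {7,8}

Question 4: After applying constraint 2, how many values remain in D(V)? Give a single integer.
Answer: 2

Derivation:
Constraint 1 (Z + V = W) on D(Z)={2,3,4,6,7,8} D(V)={2,3,6} D(W)={1,7,8}: Z {2,3,4,6,7,8}->{2,4,6}; W {1,7,8}->{7,8}
Constraint 2 (V < Z) on D(V)={2,3,6} D(Z)={2,4,6}: V {2,3,6}->{2,3}; Z {2,4,6}->{4,6}
So after constraint 2: D(V)={2,3}, size = 2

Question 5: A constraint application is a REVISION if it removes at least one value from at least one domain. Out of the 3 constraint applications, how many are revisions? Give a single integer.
Constraint 1 (Z + V = W) on D(Z)={2,3,4,6,7,8} D(V)={2,3,6} D(W)={1,7,8}: Z {2,3,4,6,7,8}->{2,4,6}; W {1,7,8}->{7,8} => REVISION
Constraint 2 (V < Z) on D(V)={2,3,6} D(Z)={2,4,6}: V {2,3,6}->{2,3}; Z {2,4,6}->{4,6} => REVISION
Constraint 3 (V < W) on D(V)={2,3} D(W)={7,8}: no change => not a revision
Total revisions = 2

Answer: 2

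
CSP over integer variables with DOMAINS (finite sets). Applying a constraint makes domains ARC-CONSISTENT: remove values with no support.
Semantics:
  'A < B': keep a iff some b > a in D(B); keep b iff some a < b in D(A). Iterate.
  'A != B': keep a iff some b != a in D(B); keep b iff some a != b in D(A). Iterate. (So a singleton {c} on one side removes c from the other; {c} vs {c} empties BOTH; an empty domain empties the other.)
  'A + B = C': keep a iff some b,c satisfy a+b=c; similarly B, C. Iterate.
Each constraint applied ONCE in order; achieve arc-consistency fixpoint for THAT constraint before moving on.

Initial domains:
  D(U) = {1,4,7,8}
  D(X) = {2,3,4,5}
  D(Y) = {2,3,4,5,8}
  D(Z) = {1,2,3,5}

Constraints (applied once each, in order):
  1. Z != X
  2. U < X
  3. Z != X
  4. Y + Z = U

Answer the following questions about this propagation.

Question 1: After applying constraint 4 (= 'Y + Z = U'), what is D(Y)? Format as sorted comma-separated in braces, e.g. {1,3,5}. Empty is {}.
Constraint 1 (Z != X) on D(Z)={1,2,3,5} D(X)={2,3,4,5}: no change
Constraint 2 (U < X) on D(U)={1,4,7,8} D(X)={2,3,4,5}: U {1,4,7,8}->{1,4}
Constraint 3 (Z != X) on D(Z)={1,2,3,5} D(X)={2,3,4,5}: no change
Constraint 4 (Y + Z = U) on D(Y)={2,3,4,5,8} D(Z)={1,2,3,5} D(U)={1,4}: Y {2,3,4,5,8}->{2,3}; Z {1,2,3,5}->{1,2}; U {1,4}->{4}
So after constraint 4: D(Y) = {2,3}

Answer: {2,3}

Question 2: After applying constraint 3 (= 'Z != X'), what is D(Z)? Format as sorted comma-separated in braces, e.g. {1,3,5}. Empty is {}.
Constraint 1 (Z != X) on D(Z)={1,2,3,5} D(X)={2,3,4,5}: no change
Constraint 2 (U < X) on D(U)={1,4,7,8} D(X)={2,3,4,5}: U {1,4,7,8}->{1,4}
Constraint 3 (Z != X) on D(Z)={1,2,3,5} D(X)={2,3,4,5}: no change
So after constraint 3: D(Z) = {1,2,3,5}

Answer: {1,2,3,5}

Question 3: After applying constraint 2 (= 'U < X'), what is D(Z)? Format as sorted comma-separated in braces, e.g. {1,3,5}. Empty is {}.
Answer: {1,2,3,5}

Derivation:
Constraint 1 (Z != X) on D(Z)={1,2,3,5} D(X)={2,3,4,5}: no change
Constraint 2 (U < X) on D(U)={1,4,7,8} D(X)={2,3,4,5}: U {1,4,7,8}->{1,4}
So after constraint 2: D(Z) = {1,2,3,5}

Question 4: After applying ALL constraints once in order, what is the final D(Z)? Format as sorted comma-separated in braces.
Constraint 1 (Z != X) on D(Z)={1,2,3,5} D(X)={2,3,4,5}: no change
Constraint 2 (U < X) on D(U)={1,4,7,8} D(X)={2,3,4,5}: U {1,4,7,8}->{1,4}
Constraint 3 (Z != X) on D(Z)={1,2,3,5} D(X)={2,3,4,5}: no change
Constraint 4 (Y + Z = U) on D(Y)={2,3,4,5,8} D(Z)={1,2,3,5} D(U)={1,4}: Y {2,3,4,5,8}->{2,3}; Z {1,2,3,5}->{1,2}; U {1,4}->{4}
So after all 4 constraints: D(Z) = {1,2}

Answer: {1,2}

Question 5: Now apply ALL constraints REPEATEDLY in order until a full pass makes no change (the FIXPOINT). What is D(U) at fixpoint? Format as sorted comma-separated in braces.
Answer: {4}

Derivation:
pass 0 (initial): D(U)={1,4,7,8}
pass 1: U {1,4,7,8}->{4}; Y {2,3,4,5,8}->{2,3}; Z {1,2,3,5}->{1,2}
pass 2: X {2,3,4,5}->{5}
pass 3: no change
Fixpoint after 3 passes: D(U) = {4}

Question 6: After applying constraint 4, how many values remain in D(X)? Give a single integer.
Answer: 4

Derivation:
Constraint 1 (Z != X) on D(Z)={1,2,3,5} D(X)={2,3,4,5}: no change
Constraint 2 (U < X) on D(U)={1,4,7,8} D(X)={2,3,4,5}: U {1,4,7,8}->{1,4}
Constraint 3 (Z != X) on D(Z)={1,2,3,5} D(X)={2,3,4,5}: no change
Constraint 4 (Y + Z = U) on D(Y)={2,3,4,5,8} D(Z)={1,2,3,5} D(U)={1,4}: Y {2,3,4,5,8}->{2,3}; Z {1,2,3,5}->{1,2}; U {1,4}->{4}
So after constraint 4: D(X)={2,3,4,5}, size = 4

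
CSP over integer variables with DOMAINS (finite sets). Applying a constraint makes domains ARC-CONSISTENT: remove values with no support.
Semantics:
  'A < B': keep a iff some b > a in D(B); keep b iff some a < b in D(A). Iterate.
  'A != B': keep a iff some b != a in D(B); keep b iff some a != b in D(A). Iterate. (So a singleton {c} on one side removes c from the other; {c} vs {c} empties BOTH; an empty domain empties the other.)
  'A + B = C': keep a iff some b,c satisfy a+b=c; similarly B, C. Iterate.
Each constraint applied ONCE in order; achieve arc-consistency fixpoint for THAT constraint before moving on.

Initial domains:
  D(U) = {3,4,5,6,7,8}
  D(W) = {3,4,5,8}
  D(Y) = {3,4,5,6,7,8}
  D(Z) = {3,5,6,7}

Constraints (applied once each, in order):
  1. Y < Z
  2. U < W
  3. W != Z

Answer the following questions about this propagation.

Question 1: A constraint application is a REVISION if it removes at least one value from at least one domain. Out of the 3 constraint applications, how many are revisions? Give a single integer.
Answer: 2

Derivation:
Constraint 1 (Y < Z) on D(Y)={3,4,5,6,7,8} D(Z)={3,5,6,7}: Y {3,4,5,6,7,8}->{3,4,5,6}; Z {3,5,6,7}->{5,6,7} => REVISION
Constraint 2 (U < W) on D(U)={3,4,5,6,7,8} D(W)={3,4,5,8}: U {3,4,5,6,7,8}->{3,4,5,6,7}; W {3,4,5,8}->{4,5,8} => REVISION
Constraint 3 (W != Z) on D(W)={4,5,8} D(Z)={5,6,7}: no change => not a revision
Total revisions = 2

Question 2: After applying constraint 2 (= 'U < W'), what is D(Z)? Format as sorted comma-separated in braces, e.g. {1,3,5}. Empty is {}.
Constraint 1 (Y < Z) on D(Y)={3,4,5,6,7,8} D(Z)={3,5,6,7}: Y {3,4,5,6,7,8}->{3,4,5,6}; Z {3,5,6,7}->{5,6,7}
Constraint 2 (U < W) on D(U)={3,4,5,6,7,8} D(W)={3,4,5,8}: U {3,4,5,6,7,8}->{3,4,5,6,7}; W {3,4,5,8}->{4,5,8}
So after constraint 2: D(Z) = {5,6,7}

Answer: {5,6,7}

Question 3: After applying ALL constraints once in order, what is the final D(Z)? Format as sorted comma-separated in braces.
Constraint 1 (Y < Z) on D(Y)={3,4,5,6,7,8} D(Z)={3,5,6,7}: Y {3,4,5,6,7,8}->{3,4,5,6}; Z {3,5,6,7}->{5,6,7}
Constraint 2 (U < W) on D(U)={3,4,5,6,7,8} D(W)={3,4,5,8}: U {3,4,5,6,7,8}->{3,4,5,6,7}; W {3,4,5,8}->{4,5,8}
Constraint 3 (W != Z) on D(W)={4,5,8} D(Z)={5,6,7}: no change
So after all 3 constraints: D(Z) = {5,6,7}

Answer: {5,6,7}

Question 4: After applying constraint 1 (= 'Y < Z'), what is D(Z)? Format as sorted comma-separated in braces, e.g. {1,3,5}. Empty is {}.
Constraint 1 (Y < Z) on D(Y)={3,4,5,6,7,8} D(Z)={3,5,6,7}: Y {3,4,5,6,7,8}->{3,4,5,6}; Z {3,5,6,7}->{5,6,7}
So after constraint 1: D(Z) = {5,6,7}

Answer: {5,6,7}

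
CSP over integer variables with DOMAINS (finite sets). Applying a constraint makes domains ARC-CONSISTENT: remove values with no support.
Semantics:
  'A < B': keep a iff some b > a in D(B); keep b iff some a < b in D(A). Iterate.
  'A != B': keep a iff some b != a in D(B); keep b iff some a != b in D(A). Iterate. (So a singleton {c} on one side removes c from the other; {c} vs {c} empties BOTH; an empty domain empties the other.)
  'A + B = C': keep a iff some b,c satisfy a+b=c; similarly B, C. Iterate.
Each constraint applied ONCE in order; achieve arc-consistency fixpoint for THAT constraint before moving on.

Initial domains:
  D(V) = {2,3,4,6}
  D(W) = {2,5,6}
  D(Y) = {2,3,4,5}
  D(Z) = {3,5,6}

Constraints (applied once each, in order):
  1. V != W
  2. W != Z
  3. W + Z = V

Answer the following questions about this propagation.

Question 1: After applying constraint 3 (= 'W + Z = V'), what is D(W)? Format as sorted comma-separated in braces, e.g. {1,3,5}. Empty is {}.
Answer: {}

Derivation:
Constraint 1 (V != W) on D(V)={2,3,4,6} D(W)={2,5,6}: no change
Constraint 2 (W != Z) on D(W)={2,5,6} D(Z)={3,5,6}: no change
Constraint 3 (W + Z = V) on D(W)={2,5,6} D(Z)={3,5,6} D(V)={2,3,4,6}: W {2,5,6}->{}; Z {3,5,6}->{}; V {2,3,4,6}->{}
So after constraint 3: D(W) = {}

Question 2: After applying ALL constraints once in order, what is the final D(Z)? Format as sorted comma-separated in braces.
Constraint 1 (V != W) on D(V)={2,3,4,6} D(W)={2,5,6}: no change
Constraint 2 (W != Z) on D(W)={2,5,6} D(Z)={3,5,6}: no change
Constraint 3 (W + Z = V) on D(W)={2,5,6} D(Z)={3,5,6} D(V)={2,3,4,6}: W {2,5,6}->{}; Z {3,5,6}->{}; V {2,3,4,6}->{}
So after all 3 constraints: D(Z) = {}

Answer: {}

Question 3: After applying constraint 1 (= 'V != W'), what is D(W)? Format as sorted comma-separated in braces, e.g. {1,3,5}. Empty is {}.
Constraint 1 (V != W) on D(V)={2,3,4,6} D(W)={2,5,6}: no change
So after constraint 1: D(W) = {2,5,6}

Answer: {2,5,6}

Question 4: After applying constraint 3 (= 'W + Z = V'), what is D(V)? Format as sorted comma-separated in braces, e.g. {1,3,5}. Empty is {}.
Answer: {}

Derivation:
Constraint 1 (V != W) on D(V)={2,3,4,6} D(W)={2,5,6}: no change
Constraint 2 (W != Z) on D(W)={2,5,6} D(Z)={3,5,6}: no change
Constraint 3 (W + Z = V) on D(W)={2,5,6} D(Z)={3,5,6} D(V)={2,3,4,6}: W {2,5,6}->{}; Z {3,5,6}->{}; V {2,3,4,6}->{}
So after constraint 3: D(V) = {}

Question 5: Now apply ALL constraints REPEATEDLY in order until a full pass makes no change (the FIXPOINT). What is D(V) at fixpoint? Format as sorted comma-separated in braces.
pass 0 (initial): D(V)={2,3,4,6}
pass 1: V {2,3,4,6}->{}; W {2,5,6}->{}; Z {3,5,6}->{}
pass 2: no change
Fixpoint after 2 passes: D(V) = {}

Answer: {}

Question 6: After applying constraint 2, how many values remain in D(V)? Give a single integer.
Constraint 1 (V != W) on D(V)={2,3,4,6} D(W)={2,5,6}: no change
Constraint 2 (W != Z) on D(W)={2,5,6} D(Z)={3,5,6}: no change
So after constraint 2: D(V)={2,3,4,6}, size = 4

Answer: 4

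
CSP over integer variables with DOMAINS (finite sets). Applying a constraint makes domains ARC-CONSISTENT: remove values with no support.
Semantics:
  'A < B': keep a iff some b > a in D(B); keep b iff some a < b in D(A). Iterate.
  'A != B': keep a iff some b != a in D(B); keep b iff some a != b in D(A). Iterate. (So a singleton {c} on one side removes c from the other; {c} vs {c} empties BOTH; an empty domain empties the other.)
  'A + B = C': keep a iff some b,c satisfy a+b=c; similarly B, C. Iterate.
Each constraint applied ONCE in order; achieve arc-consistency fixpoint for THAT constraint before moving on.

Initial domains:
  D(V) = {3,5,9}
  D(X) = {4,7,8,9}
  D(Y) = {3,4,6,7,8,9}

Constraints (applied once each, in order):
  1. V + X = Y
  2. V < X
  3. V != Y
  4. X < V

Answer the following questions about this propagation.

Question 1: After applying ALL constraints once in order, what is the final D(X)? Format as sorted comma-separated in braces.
Answer: {}

Derivation:
Constraint 1 (V + X = Y) on D(V)={3,5,9} D(X)={4,7,8,9} D(Y)={3,4,6,7,8,9}: V {3,5,9}->{3,5}; X {4,7,8,9}->{4}; Y {3,4,6,7,8,9}->{7,9}
Constraint 2 (V < X) on D(V)={3,5} D(X)={4}: V {3,5}->{3}
Constraint 3 (V != Y) on D(V)={3} D(Y)={7,9}: no change
Constraint 4 (X < V) on D(X)={4} D(V)={3}: X {4}->{}; V {3}->{}
So after all 4 constraints: D(X) = {}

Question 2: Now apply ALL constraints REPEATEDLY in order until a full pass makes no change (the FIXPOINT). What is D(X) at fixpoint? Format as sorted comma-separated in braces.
pass 0 (initial): D(X)={4,7,8,9}
pass 1: V {3,5,9}->{}; X {4,7,8,9}->{}; Y {3,4,6,7,8,9}->{7,9}
pass 2: Y {7,9}->{}
pass 3: no change
Fixpoint after 3 passes: D(X) = {}

Answer: {}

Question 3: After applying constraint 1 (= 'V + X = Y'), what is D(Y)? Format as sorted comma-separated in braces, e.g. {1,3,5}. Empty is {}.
Answer: {7,9}

Derivation:
Constraint 1 (V + X = Y) on D(V)={3,5,9} D(X)={4,7,8,9} D(Y)={3,4,6,7,8,9}: V {3,5,9}->{3,5}; X {4,7,8,9}->{4}; Y {3,4,6,7,8,9}->{7,9}
So after constraint 1: D(Y) = {7,9}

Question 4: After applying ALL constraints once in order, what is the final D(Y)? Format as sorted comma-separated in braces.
Constraint 1 (V + X = Y) on D(V)={3,5,9} D(X)={4,7,8,9} D(Y)={3,4,6,7,8,9}: V {3,5,9}->{3,5}; X {4,7,8,9}->{4}; Y {3,4,6,7,8,9}->{7,9}
Constraint 2 (V < X) on D(V)={3,5} D(X)={4}: V {3,5}->{3}
Constraint 3 (V != Y) on D(V)={3} D(Y)={7,9}: no change
Constraint 4 (X < V) on D(X)={4} D(V)={3}: X {4}->{}; V {3}->{}
So after all 4 constraints: D(Y) = {7,9}

Answer: {7,9}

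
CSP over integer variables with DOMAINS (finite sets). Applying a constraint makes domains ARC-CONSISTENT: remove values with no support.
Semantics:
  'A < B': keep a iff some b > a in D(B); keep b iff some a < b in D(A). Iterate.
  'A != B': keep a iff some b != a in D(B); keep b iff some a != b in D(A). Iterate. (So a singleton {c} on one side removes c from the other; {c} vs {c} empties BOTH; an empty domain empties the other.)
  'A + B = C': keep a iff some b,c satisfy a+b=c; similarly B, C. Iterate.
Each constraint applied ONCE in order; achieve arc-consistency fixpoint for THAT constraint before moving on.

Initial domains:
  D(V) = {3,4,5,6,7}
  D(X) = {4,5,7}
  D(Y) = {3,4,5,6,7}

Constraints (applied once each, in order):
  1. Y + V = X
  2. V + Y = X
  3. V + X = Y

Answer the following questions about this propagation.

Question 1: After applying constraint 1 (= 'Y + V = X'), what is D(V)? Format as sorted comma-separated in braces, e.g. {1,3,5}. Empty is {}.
Constraint 1 (Y + V = X) on D(Y)={3,4,5,6,7} D(V)={3,4,5,6,7} D(X)={4,5,7}: Y {3,4,5,6,7}->{3,4}; V {3,4,5,6,7}->{3,4}; X {4,5,7}->{7}
So after constraint 1: D(V) = {3,4}

Answer: {3,4}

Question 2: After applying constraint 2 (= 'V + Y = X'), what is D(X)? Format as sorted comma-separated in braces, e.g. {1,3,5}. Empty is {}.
Answer: {7}

Derivation:
Constraint 1 (Y + V = X) on D(Y)={3,4,5,6,7} D(V)={3,4,5,6,7} D(X)={4,5,7}: Y {3,4,5,6,7}->{3,4}; V {3,4,5,6,7}->{3,4}; X {4,5,7}->{7}
Constraint 2 (V + Y = X) on D(V)={3,4} D(Y)={3,4} D(X)={7}: no change
So after constraint 2: D(X) = {7}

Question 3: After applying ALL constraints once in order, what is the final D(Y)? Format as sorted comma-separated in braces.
Answer: {}

Derivation:
Constraint 1 (Y + V = X) on D(Y)={3,4,5,6,7} D(V)={3,4,5,6,7} D(X)={4,5,7}: Y {3,4,5,6,7}->{3,4}; V {3,4,5,6,7}->{3,4}; X {4,5,7}->{7}
Constraint 2 (V + Y = X) on D(V)={3,4} D(Y)={3,4} D(X)={7}: no change
Constraint 3 (V + X = Y) on D(V)={3,4} D(X)={7} D(Y)={3,4}: V {3,4}->{}; X {7}->{}; Y {3,4}->{}
So after all 3 constraints: D(Y) = {}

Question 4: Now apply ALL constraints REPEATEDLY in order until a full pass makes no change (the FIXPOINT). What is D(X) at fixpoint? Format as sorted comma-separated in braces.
pass 0 (initial): D(X)={4,5,7}
pass 1: V {3,4,5,6,7}->{}; X {4,5,7}->{}; Y {3,4,5,6,7}->{}
pass 2: no change
Fixpoint after 2 passes: D(X) = {}

Answer: {}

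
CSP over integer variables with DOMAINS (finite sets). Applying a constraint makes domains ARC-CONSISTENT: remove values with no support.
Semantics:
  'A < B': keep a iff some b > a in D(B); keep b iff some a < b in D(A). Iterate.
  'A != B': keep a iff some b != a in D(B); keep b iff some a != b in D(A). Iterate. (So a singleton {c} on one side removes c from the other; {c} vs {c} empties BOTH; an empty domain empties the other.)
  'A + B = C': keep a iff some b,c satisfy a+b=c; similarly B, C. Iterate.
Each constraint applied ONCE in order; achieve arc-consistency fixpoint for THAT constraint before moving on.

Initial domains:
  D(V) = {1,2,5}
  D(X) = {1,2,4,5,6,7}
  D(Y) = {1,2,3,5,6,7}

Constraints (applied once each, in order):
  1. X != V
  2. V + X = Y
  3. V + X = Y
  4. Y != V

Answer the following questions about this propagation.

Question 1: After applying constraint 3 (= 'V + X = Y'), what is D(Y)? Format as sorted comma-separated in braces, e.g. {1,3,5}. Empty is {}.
Answer: {2,3,5,6,7}

Derivation:
Constraint 1 (X != V) on D(X)={1,2,4,5,6,7} D(V)={1,2,5}: no change
Constraint 2 (V + X = Y) on D(V)={1,2,5} D(X)={1,2,4,5,6,7} D(Y)={1,2,3,5,6,7}: X {1,2,4,5,6,7}->{1,2,4,5,6}; Y {1,2,3,5,6,7}->{2,3,5,6,7}
Constraint 3 (V + X = Y) on D(V)={1,2,5} D(X)={1,2,4,5,6} D(Y)={2,3,5,6,7}: no change
So after constraint 3: D(Y) = {2,3,5,6,7}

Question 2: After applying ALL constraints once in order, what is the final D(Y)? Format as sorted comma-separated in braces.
Constraint 1 (X != V) on D(X)={1,2,4,5,6,7} D(V)={1,2,5}: no change
Constraint 2 (V + X = Y) on D(V)={1,2,5} D(X)={1,2,4,5,6,7} D(Y)={1,2,3,5,6,7}: X {1,2,4,5,6,7}->{1,2,4,5,6}; Y {1,2,3,5,6,7}->{2,3,5,6,7}
Constraint 3 (V + X = Y) on D(V)={1,2,5} D(X)={1,2,4,5,6} D(Y)={2,3,5,6,7}: no change
Constraint 4 (Y != V) on D(Y)={2,3,5,6,7} D(V)={1,2,5}: no change
So after all 4 constraints: D(Y) = {2,3,5,6,7}

Answer: {2,3,5,6,7}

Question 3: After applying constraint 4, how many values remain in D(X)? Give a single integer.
Answer: 5

Derivation:
Constraint 1 (X != V) on D(X)={1,2,4,5,6,7} D(V)={1,2,5}: no change
Constraint 2 (V + X = Y) on D(V)={1,2,5} D(X)={1,2,4,5,6,7} D(Y)={1,2,3,5,6,7}: X {1,2,4,5,6,7}->{1,2,4,5,6}; Y {1,2,3,5,6,7}->{2,3,5,6,7}
Constraint 3 (V + X = Y) on D(V)={1,2,5} D(X)={1,2,4,5,6} D(Y)={2,3,5,6,7}: no change
Constraint 4 (Y != V) on D(Y)={2,3,5,6,7} D(V)={1,2,5}: no change
So after constraint 4: D(X)={1,2,4,5,6}, size = 5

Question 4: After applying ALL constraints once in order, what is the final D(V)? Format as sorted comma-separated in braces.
Answer: {1,2,5}

Derivation:
Constraint 1 (X != V) on D(X)={1,2,4,5,6,7} D(V)={1,2,5}: no change
Constraint 2 (V + X = Y) on D(V)={1,2,5} D(X)={1,2,4,5,6,7} D(Y)={1,2,3,5,6,7}: X {1,2,4,5,6,7}->{1,2,4,5,6}; Y {1,2,3,5,6,7}->{2,3,5,6,7}
Constraint 3 (V + X = Y) on D(V)={1,2,5} D(X)={1,2,4,5,6} D(Y)={2,3,5,6,7}: no change
Constraint 4 (Y != V) on D(Y)={2,3,5,6,7} D(V)={1,2,5}: no change
So after all 4 constraints: D(V) = {1,2,5}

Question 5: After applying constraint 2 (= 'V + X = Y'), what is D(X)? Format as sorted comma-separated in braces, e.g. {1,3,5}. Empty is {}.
Answer: {1,2,4,5,6}

Derivation:
Constraint 1 (X != V) on D(X)={1,2,4,5,6,7} D(V)={1,2,5}: no change
Constraint 2 (V + X = Y) on D(V)={1,2,5} D(X)={1,2,4,5,6,7} D(Y)={1,2,3,5,6,7}: X {1,2,4,5,6,7}->{1,2,4,5,6}; Y {1,2,3,5,6,7}->{2,3,5,6,7}
So after constraint 2: D(X) = {1,2,4,5,6}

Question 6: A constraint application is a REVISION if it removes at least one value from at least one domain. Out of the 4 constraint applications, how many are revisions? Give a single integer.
Constraint 1 (X != V) on D(X)={1,2,4,5,6,7} D(V)={1,2,5}: no change => not a revision
Constraint 2 (V + X = Y) on D(V)={1,2,5} D(X)={1,2,4,5,6,7} D(Y)={1,2,3,5,6,7}: X {1,2,4,5,6,7}->{1,2,4,5,6}; Y {1,2,3,5,6,7}->{2,3,5,6,7} => REVISION
Constraint 3 (V + X = Y) on D(V)={1,2,5} D(X)={1,2,4,5,6} D(Y)={2,3,5,6,7}: no change => not a revision
Constraint 4 (Y != V) on D(Y)={2,3,5,6,7} D(V)={1,2,5}: no change => not a revision
Total revisions = 1

Answer: 1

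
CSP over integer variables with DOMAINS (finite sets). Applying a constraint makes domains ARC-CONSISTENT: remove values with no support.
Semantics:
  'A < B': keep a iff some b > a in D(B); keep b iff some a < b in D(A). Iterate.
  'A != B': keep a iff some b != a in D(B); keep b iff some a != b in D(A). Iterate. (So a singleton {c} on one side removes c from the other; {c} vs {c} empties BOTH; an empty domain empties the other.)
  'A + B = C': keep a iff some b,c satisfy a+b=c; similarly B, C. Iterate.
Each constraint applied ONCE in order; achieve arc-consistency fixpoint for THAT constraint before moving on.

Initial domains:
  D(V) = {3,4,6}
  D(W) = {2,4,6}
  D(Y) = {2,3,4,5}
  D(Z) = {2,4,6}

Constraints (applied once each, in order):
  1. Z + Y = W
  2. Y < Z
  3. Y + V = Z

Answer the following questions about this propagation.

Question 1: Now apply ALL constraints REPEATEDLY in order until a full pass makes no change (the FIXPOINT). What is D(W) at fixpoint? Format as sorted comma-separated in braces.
Answer: {}

Derivation:
pass 0 (initial): D(W)={2,4,6}
pass 1: V {3,4,6}->{}; W {2,4,6}->{4,6}; Y {2,3,4,5}->{}; Z {2,4,6}->{}
pass 2: W {4,6}->{}
pass 3: no change
Fixpoint after 3 passes: D(W) = {}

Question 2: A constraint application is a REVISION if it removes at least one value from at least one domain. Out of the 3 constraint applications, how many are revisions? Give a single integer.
Constraint 1 (Z + Y = W) on D(Z)={2,4,6} D(Y)={2,3,4,5} D(W)={2,4,6}: Z {2,4,6}->{2,4}; Y {2,3,4,5}->{2,4}; W {2,4,6}->{4,6} => REVISION
Constraint 2 (Y < Z) on D(Y)={2,4} D(Z)={2,4}: Y {2,4}->{2}; Z {2,4}->{4} => REVISION
Constraint 3 (Y + V = Z) on D(Y)={2} D(V)={3,4,6} D(Z)={4}: Y {2}->{}; V {3,4,6}->{}; Z {4}->{} => REVISION
Total revisions = 3

Answer: 3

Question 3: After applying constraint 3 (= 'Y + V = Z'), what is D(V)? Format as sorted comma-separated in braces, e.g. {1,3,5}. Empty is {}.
Answer: {}

Derivation:
Constraint 1 (Z + Y = W) on D(Z)={2,4,6} D(Y)={2,3,4,5} D(W)={2,4,6}: Z {2,4,6}->{2,4}; Y {2,3,4,5}->{2,4}; W {2,4,6}->{4,6}
Constraint 2 (Y < Z) on D(Y)={2,4} D(Z)={2,4}: Y {2,4}->{2}; Z {2,4}->{4}
Constraint 3 (Y + V = Z) on D(Y)={2} D(V)={3,4,6} D(Z)={4}: Y {2}->{}; V {3,4,6}->{}; Z {4}->{}
So after constraint 3: D(V) = {}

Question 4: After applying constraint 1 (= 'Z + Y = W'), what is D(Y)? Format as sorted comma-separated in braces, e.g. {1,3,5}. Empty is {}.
Constraint 1 (Z + Y = W) on D(Z)={2,4,6} D(Y)={2,3,4,5} D(W)={2,4,6}: Z {2,4,6}->{2,4}; Y {2,3,4,5}->{2,4}; W {2,4,6}->{4,6}
So after constraint 1: D(Y) = {2,4}

Answer: {2,4}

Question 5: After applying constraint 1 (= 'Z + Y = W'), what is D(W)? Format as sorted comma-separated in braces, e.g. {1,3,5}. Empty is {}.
Constraint 1 (Z + Y = W) on D(Z)={2,4,6} D(Y)={2,3,4,5} D(W)={2,4,6}: Z {2,4,6}->{2,4}; Y {2,3,4,5}->{2,4}; W {2,4,6}->{4,6}
So after constraint 1: D(W) = {4,6}

Answer: {4,6}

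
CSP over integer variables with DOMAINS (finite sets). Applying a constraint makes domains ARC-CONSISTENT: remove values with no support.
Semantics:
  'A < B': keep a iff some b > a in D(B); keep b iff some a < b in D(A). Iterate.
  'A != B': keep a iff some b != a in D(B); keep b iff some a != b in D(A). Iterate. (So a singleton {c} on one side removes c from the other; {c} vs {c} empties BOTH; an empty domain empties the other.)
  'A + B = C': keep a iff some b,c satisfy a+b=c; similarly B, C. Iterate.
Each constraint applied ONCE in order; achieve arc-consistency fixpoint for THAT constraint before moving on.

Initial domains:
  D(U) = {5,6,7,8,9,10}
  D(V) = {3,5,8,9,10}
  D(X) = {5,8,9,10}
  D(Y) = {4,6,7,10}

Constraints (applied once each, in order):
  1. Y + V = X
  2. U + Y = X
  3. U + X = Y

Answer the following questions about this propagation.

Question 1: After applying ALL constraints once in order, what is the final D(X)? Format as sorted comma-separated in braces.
Constraint 1 (Y + V = X) on D(Y)={4,6,7,10} D(V)={3,5,8,9,10} D(X)={5,8,9,10}: Y {4,6,7,10}->{4,6,7}; V {3,5,8,9,10}->{3,5}; X {5,8,9,10}->{9,10}
Constraint 2 (U + Y = X) on D(U)={5,6,7,8,9,10} D(Y)={4,6,7} D(X)={9,10}: U {5,6,7,8,9,10}->{5,6}; Y {4,6,7}->{4}
Constraint 3 (U + X = Y) on D(U)={5,6} D(X)={9,10} D(Y)={4}: U {5,6}->{}; X {9,10}->{}; Y {4}->{}
So after all 3 constraints: D(X) = {}

Answer: {}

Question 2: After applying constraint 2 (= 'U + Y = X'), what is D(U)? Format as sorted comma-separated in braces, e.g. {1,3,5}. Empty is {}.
Answer: {5,6}

Derivation:
Constraint 1 (Y + V = X) on D(Y)={4,6,7,10} D(V)={3,5,8,9,10} D(X)={5,8,9,10}: Y {4,6,7,10}->{4,6,7}; V {3,5,8,9,10}->{3,5}; X {5,8,9,10}->{9,10}
Constraint 2 (U + Y = X) on D(U)={5,6,7,8,9,10} D(Y)={4,6,7} D(X)={9,10}: U {5,6,7,8,9,10}->{5,6}; Y {4,6,7}->{4}
So after constraint 2: D(U) = {5,6}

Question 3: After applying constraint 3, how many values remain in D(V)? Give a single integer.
Constraint 1 (Y + V = X) on D(Y)={4,6,7,10} D(V)={3,5,8,9,10} D(X)={5,8,9,10}: Y {4,6,7,10}->{4,6,7}; V {3,5,8,9,10}->{3,5}; X {5,8,9,10}->{9,10}
Constraint 2 (U + Y = X) on D(U)={5,6,7,8,9,10} D(Y)={4,6,7} D(X)={9,10}: U {5,6,7,8,9,10}->{5,6}; Y {4,6,7}->{4}
Constraint 3 (U + X = Y) on D(U)={5,6} D(X)={9,10} D(Y)={4}: U {5,6}->{}; X {9,10}->{}; Y {4}->{}
So after constraint 3: D(V)={3,5}, size = 2

Answer: 2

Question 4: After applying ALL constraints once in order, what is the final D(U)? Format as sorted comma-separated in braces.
Answer: {}

Derivation:
Constraint 1 (Y + V = X) on D(Y)={4,6,7,10} D(V)={3,5,8,9,10} D(X)={5,8,9,10}: Y {4,6,7,10}->{4,6,7}; V {3,5,8,9,10}->{3,5}; X {5,8,9,10}->{9,10}
Constraint 2 (U + Y = X) on D(U)={5,6,7,8,9,10} D(Y)={4,6,7} D(X)={9,10}: U {5,6,7,8,9,10}->{5,6}; Y {4,6,7}->{4}
Constraint 3 (U + X = Y) on D(U)={5,6} D(X)={9,10} D(Y)={4}: U {5,6}->{}; X {9,10}->{}; Y {4}->{}
So after all 3 constraints: D(U) = {}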